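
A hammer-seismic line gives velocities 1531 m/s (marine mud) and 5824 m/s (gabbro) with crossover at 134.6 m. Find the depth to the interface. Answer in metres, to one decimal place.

h = (x_cross/2)·√((V₂−V₁)/(V₂+V₁)).
(V₂−V₁)/(V₂+V₁) = (5824−1531)/(5824+1531) = 0.5837; √ = 0.7640.
h = (134.6/2)·0.7640 = 51.42 m.

51.4 m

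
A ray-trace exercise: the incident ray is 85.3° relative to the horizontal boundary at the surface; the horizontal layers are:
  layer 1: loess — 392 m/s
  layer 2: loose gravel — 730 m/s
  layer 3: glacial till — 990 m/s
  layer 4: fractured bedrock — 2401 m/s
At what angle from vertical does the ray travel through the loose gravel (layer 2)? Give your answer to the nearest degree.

9°

From the normal: θ₁ = 90° − 85.3° = 4.7°.
Snell's law across each interface conserves sin θ / V, so sin θ_2 = V_2·sin θ₁/V₁.
sin θ_2 = 730 × sin 4.7° / 392 = 0.1526.
θ_2 = 8.78° from the vertical.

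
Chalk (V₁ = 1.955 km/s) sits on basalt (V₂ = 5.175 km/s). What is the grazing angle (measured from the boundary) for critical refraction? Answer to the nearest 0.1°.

67.8°

Critical incidence: sin θ_c = V₁/V₂ = 1.955/5.175 = 0.3778.
θ_c = arcsin 0.3778 = 22.20°.
Measured from the interface: 90° − 22.20° = 67.80°.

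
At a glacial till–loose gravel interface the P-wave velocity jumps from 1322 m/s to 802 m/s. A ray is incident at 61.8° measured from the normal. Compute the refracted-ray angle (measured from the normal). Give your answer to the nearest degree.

Snell's law: sin θ₂ = (V₂/V₁)·sin θ₁ = (802/1322)·sin 61.8° = 0.5346.
θ₂ = sin⁻¹(0.5346) = 32.32° (from vertical).

32°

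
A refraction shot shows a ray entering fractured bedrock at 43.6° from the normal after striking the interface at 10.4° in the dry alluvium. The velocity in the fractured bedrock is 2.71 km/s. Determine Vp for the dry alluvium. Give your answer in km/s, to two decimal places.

0.71 km/s

Snell's law: sin 10.4°/V₁ = sin 43.6°/V₂.
V₁ = V₂·sin 10.4°/sin 43.6° = 2.71 × 0.2618 = 0.71 km/s.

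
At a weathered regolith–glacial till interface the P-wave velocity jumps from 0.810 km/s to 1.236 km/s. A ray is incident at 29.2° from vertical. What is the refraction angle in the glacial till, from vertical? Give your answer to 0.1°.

48.1°

Snell's law: sin θ₂ = (V₂/V₁)·sin θ₁ = (1.236/0.810)·sin 29.2° = 0.7444.
θ₂ = arcsin 0.7444 = 48.11° from the normal.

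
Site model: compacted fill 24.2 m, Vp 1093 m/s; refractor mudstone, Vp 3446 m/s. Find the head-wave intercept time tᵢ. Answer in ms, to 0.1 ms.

42.0 ms

θ_c = arcsin(V₁/V₂) = arcsin(1093/3446) = 18.49°; cos θ_c = 0.9484.
tᵢ = 2h·cos θ_c / V₁ = 2·24.2·0.9484 / 1093 = 0.04200 s.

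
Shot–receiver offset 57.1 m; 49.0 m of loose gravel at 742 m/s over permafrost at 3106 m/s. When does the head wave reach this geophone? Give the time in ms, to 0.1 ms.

θ_c = arcsin(V₁/V₂) = arcsin(742/3106) = 13.82°, cos θ_c = 0.9710.
Intercept time tᵢ = 2h cos θ_c / V₁ = 2·49.0·0.9710/742 = 0.12825 s.
t = x/V₂ + tᵢ = 57.1/3106 + 0.12825 = 0.14664 s.

146.6 ms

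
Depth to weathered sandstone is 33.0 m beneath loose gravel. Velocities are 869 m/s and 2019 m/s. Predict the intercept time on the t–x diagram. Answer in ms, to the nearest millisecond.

θ_c = arcsin(V₁/V₂) = arcsin(869/2019) = 25.49°; cos θ_c = 0.9026.
tᵢ = 2h·cos θ_c / V₁ = 2·33.0·0.9026 / 869 = 0.06855 s.

69 ms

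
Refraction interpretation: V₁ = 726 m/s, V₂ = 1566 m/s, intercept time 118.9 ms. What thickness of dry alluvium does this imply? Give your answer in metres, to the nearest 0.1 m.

48.7 m

θ_c = arcsin(726/1566) = 27.62°; cos θ_c = 0.8860.
tᵢ = 2h cos θ_c/V₁ ⇒ h = tᵢ·V₁/(2 cos θ_c) = 0.1189·726/(2·0.8860) = 48.71 m.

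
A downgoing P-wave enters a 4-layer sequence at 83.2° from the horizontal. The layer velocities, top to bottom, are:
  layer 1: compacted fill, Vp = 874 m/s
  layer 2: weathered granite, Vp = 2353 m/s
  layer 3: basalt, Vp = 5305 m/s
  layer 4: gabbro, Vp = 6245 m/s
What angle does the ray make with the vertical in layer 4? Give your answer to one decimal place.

57.8°

From the normal: θ₁ = 90° − 83.2° = 6.8°.
Snell's law across each interface conserves sin θ / V, so sin θ_4 = V_4·sin θ₁/V₁.
sin θ_4 = 6245 × sin 6.8° / 874 = 0.8460.
θ_4 = arcsin 0.8460 = 57.78°.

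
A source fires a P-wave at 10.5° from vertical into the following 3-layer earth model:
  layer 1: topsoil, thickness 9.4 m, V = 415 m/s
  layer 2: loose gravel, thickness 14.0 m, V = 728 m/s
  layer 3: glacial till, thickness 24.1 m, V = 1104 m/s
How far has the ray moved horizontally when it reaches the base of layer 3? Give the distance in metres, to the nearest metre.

20 m

Ray parameter p = sin 10.5° / 415 m/s = 4.3912e-04 s/m.
Layer 1: θ = 10.50°; offset = 9.4·tan 10.50° = 1.742 m.
Layer 2: sin θ = p·728 = 0.3197 → θ = 18.64°; offset = 14.0·tan 18.64° = 4.723 m.
Layer 3: sin θ = p·1104 = 0.4848 → θ = 29.00°; offset = 24.1·tan 29.00° = 13.358 m.
Total horizontal offset = 19.824 m.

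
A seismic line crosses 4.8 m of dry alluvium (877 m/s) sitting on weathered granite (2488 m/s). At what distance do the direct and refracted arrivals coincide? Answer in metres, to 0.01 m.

θ_c = arcsin(877/2488) = 20.64°, so cos θ_c = 0.9358 and tᵢ = 2h cos θ_c/V₁ = 0.0102 s.
At crossover x/V₁ = x/V₂ + tᵢ ⇒ x = tᵢ/(1/V₁ − 1/V₂) = 0.01024/(1.1403e-03 − 4.0193e-04) = 13.87 m.

13.87 m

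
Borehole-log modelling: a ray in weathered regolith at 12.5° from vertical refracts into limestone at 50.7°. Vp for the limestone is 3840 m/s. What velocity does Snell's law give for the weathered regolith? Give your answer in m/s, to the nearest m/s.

sin 12.5° = 0.2164; sin 50.7° = 0.7738.
V₁ = V₂·(sin θ₁/sin θ₂) = 3840·(0.2164/0.7738) = 1074.03 m/s.

1074 m/s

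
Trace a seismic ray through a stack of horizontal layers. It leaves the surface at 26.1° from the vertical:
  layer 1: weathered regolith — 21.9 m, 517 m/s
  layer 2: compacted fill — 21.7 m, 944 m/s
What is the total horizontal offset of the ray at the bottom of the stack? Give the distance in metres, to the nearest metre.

40 m

Ray parameter p = sin 26.1° / 517 m/s = 8.5095e-04 s/m.
Layer 1: θ = 26.10°; offset = 21.9·tan 26.10° = 10.729 m.
Layer 2: sin θ = p·944 = 0.8033 → θ = 53.45°; offset = 21.7·tan 53.45° = 29.268 m.
Summing the layer offsets gives 39.997 m.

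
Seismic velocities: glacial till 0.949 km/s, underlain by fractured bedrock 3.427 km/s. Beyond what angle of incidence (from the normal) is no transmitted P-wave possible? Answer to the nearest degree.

16°

Critical incidence: sin θ_c = V₁/V₂ = 0.949/3.427 = 0.2769.
θ_c = arcsin 0.2769 = 16.08°.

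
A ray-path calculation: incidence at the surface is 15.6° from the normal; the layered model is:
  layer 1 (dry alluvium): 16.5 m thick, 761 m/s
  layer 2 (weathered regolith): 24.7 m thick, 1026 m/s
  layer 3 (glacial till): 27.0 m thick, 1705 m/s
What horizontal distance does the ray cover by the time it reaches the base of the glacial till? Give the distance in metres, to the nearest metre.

Apply Snell's law at each interface; in layer i the horizontal offset is hᵢ·tan θᵢ.
Layer 1: θ = 15.60°; offset = 16.5·tan 15.60° = 4.607 m.
Layer 2: sin θ = 1026·sin 15.6°/761 = 0.3626, θ = 21.26°; offset = 24.7·tan 21.26° = 9.609 m.
Layer 3: sin θ = 1705·sin 15.6°/761 = 0.6025, θ = 37.05°; offset = 27.0·tan 37.05° = 20.383 m.
Total horizontal offset = 34.599 m.

35 m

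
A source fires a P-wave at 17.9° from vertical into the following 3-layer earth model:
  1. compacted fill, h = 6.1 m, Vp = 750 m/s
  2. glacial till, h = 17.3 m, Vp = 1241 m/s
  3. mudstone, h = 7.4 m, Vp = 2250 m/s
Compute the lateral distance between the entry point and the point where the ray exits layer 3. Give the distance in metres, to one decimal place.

29.8 m

p = sin θ₁/V₁ = sin 17.9°/750 = 4.0981e-04 s/m is conserved through the stack.
Layer 1: θ = 17.90°; offset = 6.1·tan 17.90° = 1.970 m.
Layer 2: sin θ = p·1241 = 0.5086 → θ = 30.57°; offset = 17.3·tan 30.57° = 10.218 m.
Layer 3: sin θ = p·2250 = 0.9221 → θ = 67.23°; offset = 7.4·tan 67.23° = 17.630 m.
Summing the layer offsets gives 29.819 m.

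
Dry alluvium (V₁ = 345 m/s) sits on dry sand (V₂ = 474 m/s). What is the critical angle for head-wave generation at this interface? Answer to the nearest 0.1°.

46.7°

At critical incidence the refracted ray runs along the interface (θ₂ = 90°), so sin θ_c = V₁/V₂.
θ_c = arcsin(345/474) = arcsin 0.7278 = 46.71°.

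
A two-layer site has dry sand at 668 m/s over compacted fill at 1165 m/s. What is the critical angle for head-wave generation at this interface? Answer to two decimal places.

At critical incidence the refracted ray runs along the interface (θ₂ = 90°), so sin θ_c = V₁/V₂.
θ_c = arcsin(668/1165) = arcsin 0.5734 = 34.99°.

34.99°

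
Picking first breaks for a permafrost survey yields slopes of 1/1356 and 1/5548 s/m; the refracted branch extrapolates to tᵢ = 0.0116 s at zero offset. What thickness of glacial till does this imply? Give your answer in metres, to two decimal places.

8.11 m

θ_c = arcsin(1356/5548) = 14.15°; cos θ_c = 0.9697.
tᵢ = 2h cos θ_c/V₁ ⇒ h = tᵢ·V₁/(2 cos θ_c) = 0.0116·1356/(2·0.9697) = 8.11 m.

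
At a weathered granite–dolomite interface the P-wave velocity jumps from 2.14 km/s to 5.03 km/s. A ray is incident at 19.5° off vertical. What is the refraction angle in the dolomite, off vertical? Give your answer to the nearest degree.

52°

Snell's law: sin θ₂ = (V₂/V₁)·sin θ₁ = (5.03/2.14)·sin 19.5° = 0.7846.
θ₂ = arcsin 0.7846 = 51.68° from the normal.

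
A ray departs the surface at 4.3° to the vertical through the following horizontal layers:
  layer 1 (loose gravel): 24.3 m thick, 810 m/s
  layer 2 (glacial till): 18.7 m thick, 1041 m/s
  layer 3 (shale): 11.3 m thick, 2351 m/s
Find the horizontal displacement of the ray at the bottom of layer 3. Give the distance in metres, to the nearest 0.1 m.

6.2 m

Ray parameter p = sin 4.3° / 810 m/s = 9.2566e-05 s/m.
Layer 1: θ = 4.30°; offset = 24.3·tan 4.30° = 1.827 m.
Layer 2: sin θ = p·1041 = 0.0964 → θ = 5.53°; offset = 18.7·tan 5.53° = 1.810 m.
Layer 3: sin θ = p·2351 = 0.2176 → θ = 12.57°; offset = 11.3·tan 12.57° = 2.520 m.
Σ offsets = 6.157 m.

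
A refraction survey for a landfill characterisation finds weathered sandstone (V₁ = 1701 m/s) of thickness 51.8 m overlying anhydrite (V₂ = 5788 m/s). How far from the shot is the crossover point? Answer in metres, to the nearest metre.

140 m

θ_c = arcsin(1701/5788) = 17.09°, so cos θ_c = 0.9558 and tᵢ = 2h cos θ_c/V₁ = 0.0582 s.
At crossover x/V₁ = x/V₂ + tᵢ ⇒ x = tᵢ/(1/V₁ − 1/V₂) = 0.05822/(5.8789e-04 − 1.7277e-04) = 140.24 m.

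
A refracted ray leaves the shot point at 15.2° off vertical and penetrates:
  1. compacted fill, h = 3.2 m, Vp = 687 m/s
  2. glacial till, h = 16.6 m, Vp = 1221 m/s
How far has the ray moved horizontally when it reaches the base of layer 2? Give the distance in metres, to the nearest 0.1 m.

9.6 m

p = sin θ₁/V₁ = sin 15.2°/687 = 3.8164e-04 s/m is conserved through the stack.
Layer 1: θ = 15.20°; offset = 3.2·tan 15.20° = 0.869 m.
Layer 2: sin θ = p·1221 = 0.4660 → θ = 27.77°; offset = 16.6·tan 27.77° = 8.743 m.
Total horizontal offset = 9.612 m.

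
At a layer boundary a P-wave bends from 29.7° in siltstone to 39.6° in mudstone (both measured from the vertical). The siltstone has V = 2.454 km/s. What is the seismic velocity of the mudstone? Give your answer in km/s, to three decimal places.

3.157 km/s

sin 29.7° = 0.4955; sin 39.6° = 0.6374.
V₂ = V₁·(sin θ₂/sin θ₁) = 2.454·(0.6374/0.4955) = 3.157 km/s.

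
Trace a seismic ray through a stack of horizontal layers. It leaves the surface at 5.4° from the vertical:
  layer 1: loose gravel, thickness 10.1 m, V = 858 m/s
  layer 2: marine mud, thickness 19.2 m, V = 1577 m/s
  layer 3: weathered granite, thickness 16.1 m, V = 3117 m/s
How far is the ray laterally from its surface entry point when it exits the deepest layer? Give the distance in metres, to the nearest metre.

Apply Snell's law at each interface; in layer i the horizontal offset is hᵢ·tan θᵢ.
Layer 1: θ = 5.40°; offset = 10.1·tan 5.40° = 0.955 m.
Layer 2: sin θ = 1577·sin 5.4°/858 = 0.1730, θ = 9.96°; offset = 19.2·tan 9.96° = 3.372 m.
Layer 3: sin θ = 3117·sin 5.4°/858 = 0.3419, θ = 19.99°; offset = 16.1·tan 19.99° = 5.857 m.
Σ offsets = 10.184 m.

10 m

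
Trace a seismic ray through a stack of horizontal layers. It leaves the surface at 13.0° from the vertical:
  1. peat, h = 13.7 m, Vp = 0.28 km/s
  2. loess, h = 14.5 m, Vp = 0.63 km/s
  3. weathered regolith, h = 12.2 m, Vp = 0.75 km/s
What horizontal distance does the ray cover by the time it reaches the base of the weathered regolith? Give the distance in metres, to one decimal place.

20.9 m

Ray parameter p = sin 13.0° / 0.28 km/s = 8.0340e-01 s/km.
Layer 1: θ = 13.00°; offset = 13.7·tan 13.00° = 3.163 m.
Layer 2: sin θ = p·0.63 = 0.5061 → θ = 30.41°; offset = 14.5·tan 30.41° = 8.509 m.
Layer 3: sin θ = p·0.75 = 0.6025 → θ = 37.05°; offset = 12.2·tan 37.05° = 9.211 m.
Σ offsets = 20.883 m.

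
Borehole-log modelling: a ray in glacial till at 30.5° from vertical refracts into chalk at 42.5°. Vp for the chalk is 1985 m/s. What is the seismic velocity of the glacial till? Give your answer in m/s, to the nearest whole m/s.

sin 30.5° = 0.5075; sin 42.5° = 0.6756.
V₁ = V₂·(sin θ₁/sin θ₂) = 1985·(0.5075/0.6756) = 1491.23 m/s.

1491 m/s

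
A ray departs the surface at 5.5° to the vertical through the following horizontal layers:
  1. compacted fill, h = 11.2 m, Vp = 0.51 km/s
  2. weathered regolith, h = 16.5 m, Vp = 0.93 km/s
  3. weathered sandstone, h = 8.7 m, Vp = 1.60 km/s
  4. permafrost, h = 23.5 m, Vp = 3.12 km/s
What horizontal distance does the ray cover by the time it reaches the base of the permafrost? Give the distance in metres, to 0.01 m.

23.76 m

Apply Snell's law at each interface; in layer i the horizontal offset is hᵢ·tan θᵢ.
Layer 1: θ = 5.50°; offset = 11.2·tan 5.50° = 1.0784 m.
Layer 2: sin θ = 0.93·sin 5.5°/0.51 = 0.1748, θ = 10.07°; offset = 16.5·tan 10.07° = 2.9289 m.
Layer 3: sin θ = 1.60·sin 5.5°/0.51 = 0.3007, θ = 17.50°; offset = 8.7·tan 17.50° = 2.7430 m.
Layer 4: sin θ = 3.12·sin 5.5°/0.51 = 0.5864, θ = 35.90°; offset = 23.5·tan 35.90° = 17.0102 m.
Σ offsets = 23.7605 m.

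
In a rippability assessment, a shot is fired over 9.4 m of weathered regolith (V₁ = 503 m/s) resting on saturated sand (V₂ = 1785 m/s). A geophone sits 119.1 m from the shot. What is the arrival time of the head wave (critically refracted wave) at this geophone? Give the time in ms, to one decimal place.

102.6 ms

t = x/V₂ + 2h·√(V₂²−V₁²)/(V₁V₂).
√(V₂²−V₁²) = √(1785²−503²) = 1712.7 m/s; delay term = 2·9.4·1712.7/(503·1785) = 0.03586 s.
t = 119.1/1785 + 0.03586 = 0.10258 s.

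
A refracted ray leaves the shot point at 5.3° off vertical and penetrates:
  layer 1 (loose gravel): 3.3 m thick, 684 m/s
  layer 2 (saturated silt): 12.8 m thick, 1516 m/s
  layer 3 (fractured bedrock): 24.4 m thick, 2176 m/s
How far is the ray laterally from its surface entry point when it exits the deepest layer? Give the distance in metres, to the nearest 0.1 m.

Ray parameter p = sin 5.3° / 684 m/s = 1.3504e-04 s/m.
Layer 1: θ = 5.30°; offset = 3.3·tan 5.30° = 0.306 m.
Layer 2: sin θ = p·1516 = 0.2047 → θ = 11.81°; offset = 12.8·tan 11.81° = 2.677 m.
Layer 3: sin θ = p·2176 = 0.2939 → θ = 17.09°; offset = 24.4·tan 17.09° = 7.501 m.
Σ offsets = 10.485 m.

10.5 m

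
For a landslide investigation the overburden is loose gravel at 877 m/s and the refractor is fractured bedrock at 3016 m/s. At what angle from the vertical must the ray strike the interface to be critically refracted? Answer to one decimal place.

16.9°

At critical incidence the refracted ray runs along the interface (θ₂ = 90°), so sin θ_c = V₁/V₂.
θ_c = arcsin(877/3016) = arcsin 0.2908 = 16.90°.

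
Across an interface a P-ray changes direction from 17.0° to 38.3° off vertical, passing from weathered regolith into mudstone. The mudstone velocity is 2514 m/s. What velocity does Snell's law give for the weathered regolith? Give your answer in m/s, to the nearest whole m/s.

sin 17.0° = 0.2924; sin 38.3° = 0.6198.
V₁ = V₂·(sin θ₁/sin θ₂) = 2514·(0.2924/0.6198) = 1185.94 m/s.

1186 m/s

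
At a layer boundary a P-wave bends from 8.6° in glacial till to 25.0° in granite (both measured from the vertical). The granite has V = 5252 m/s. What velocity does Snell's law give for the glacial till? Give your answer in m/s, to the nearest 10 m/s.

sin 8.6° = 0.1495; sin 25.0° = 0.4226.
V₁ = V₂·(sin θ₁/sin θ₂) = 5252·(0.1495/0.4226) = 1858.32 m/s.

1860 m/s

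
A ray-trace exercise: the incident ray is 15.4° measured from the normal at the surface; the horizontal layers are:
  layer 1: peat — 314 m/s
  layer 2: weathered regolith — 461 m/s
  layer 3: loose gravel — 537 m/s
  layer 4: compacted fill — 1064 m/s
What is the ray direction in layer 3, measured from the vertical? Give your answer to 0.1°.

Ray parameter p = sin 15.4° / 314 = 8.4572e-04 s/m.
sin θ_3 = p·V_3 = 8.4572e-04 × 537 = 0.4542.
θ_3 = arcsin 0.4542 = 27.01°.

27.0°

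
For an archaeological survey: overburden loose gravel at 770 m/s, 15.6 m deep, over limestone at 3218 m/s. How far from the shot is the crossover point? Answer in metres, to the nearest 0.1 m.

39.8 m

x_cross = 2h·√((V₂+V₁)/(V₂−V₁)).
(V₂+V₁)/(V₂−V₁) = (3218+770)/(3218−770) = 1.6291; √ = 1.2764.
x_cross = 2·15.6·1.2764 = 39.82 m.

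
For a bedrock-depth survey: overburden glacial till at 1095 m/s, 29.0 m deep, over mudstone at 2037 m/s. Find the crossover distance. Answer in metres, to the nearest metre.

106 m

x_cross = 2h·√((V₂+V₁)/(V₂−V₁)).
(V₂+V₁)/(V₂−V₁) = (2037+1095)/(2037−1095) = 3.3248; √ = 1.8234.
x_cross = 2·29.0·1.8234 = 105.76 m.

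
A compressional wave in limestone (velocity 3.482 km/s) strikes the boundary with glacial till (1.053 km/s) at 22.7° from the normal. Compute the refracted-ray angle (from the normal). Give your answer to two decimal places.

6.70°

Snell's law: sin θ₂ = (V₂/V₁)·sin θ₁ = (1.053/3.482)·sin 22.7° = 0.1167.
θ₂ = arcsin 0.1167 = 6.70° from the normal.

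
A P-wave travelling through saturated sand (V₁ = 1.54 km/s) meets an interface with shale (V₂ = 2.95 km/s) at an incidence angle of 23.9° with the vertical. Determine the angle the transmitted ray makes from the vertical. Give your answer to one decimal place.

Snell's law: sin θ₂ = (V₂/V₁)·sin θ₁ = (2.95/1.54)·sin 23.9° = 0.7761.
θ₂ = arcsin 0.7761 = 50.90° from the normal.

50.9°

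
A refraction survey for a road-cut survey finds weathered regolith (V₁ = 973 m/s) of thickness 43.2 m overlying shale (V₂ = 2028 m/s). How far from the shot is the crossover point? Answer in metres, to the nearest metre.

146 m

θ_c = arcsin(973/2028) = 28.67°, so cos θ_c = 0.8774 and tᵢ = 2h cos θ_c/V₁ = 0.0779 s.
At crossover x/V₁ = x/V₂ + tᵢ ⇒ x = tᵢ/(1/V₁ − 1/V₂) = 0.07791/(1.0277e-03 − 4.9310e-04) = 145.72 m.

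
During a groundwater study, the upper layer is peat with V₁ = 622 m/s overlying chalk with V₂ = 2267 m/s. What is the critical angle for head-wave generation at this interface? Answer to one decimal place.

At critical incidence the refracted ray runs along the interface (θ₂ = 90°), so sin θ_c = V₁/V₂.
θ_c = arcsin(622/2267) = arcsin 0.2744 = 15.92°.

15.9°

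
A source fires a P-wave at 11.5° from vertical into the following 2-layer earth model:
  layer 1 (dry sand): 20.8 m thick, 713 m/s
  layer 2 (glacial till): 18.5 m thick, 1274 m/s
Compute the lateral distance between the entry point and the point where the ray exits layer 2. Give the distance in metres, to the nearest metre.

11 m

p = sin θ₁/V₁ = sin 11.5°/713 = 2.7962e-04 s/m is conserved through the stack.
Layer 1: θ = 11.50°; offset = 20.8·tan 11.50° = 4.232 m.
Layer 2: sin θ = p·1274 = 0.3562 → θ = 20.87°; offset = 18.5·tan 20.87° = 7.053 m.
Summing the layer offsets gives 11.285 m.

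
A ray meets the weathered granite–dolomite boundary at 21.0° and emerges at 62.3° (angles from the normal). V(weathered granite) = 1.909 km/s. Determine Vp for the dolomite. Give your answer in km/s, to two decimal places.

4.72 km/s

Snell's law: sin 21.0°/V₁ = sin 62.3°/V₂.
V₂ = V₁·sin 62.3°/sin 21.0° = 1.909 × 2.4706 = 4.72 km/s.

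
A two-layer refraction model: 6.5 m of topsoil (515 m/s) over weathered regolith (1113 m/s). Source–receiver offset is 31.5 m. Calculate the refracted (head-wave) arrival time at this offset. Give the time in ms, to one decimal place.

t = x/V₂ + 2h·√(V₂²−V₁²)/(V₁V₂).
√(V₂²−V₁²) = √(1113²−515²) = 986.7 m/s; delay term = 2·6.5·986.7/(515·1113) = 0.02238 s.
t = 31.5/1113 + 0.02238 = 0.05068 s.

50.7 ms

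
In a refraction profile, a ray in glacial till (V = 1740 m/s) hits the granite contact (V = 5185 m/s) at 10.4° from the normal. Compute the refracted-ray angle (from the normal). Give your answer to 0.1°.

Snell's law: sin θ₂ = (V₂/V₁)·sin θ₁ = (5185/1740)·sin 10.4° = 0.5379.
θ₂ = sin⁻¹(0.5379) = 32.54° (from vertical).

32.5°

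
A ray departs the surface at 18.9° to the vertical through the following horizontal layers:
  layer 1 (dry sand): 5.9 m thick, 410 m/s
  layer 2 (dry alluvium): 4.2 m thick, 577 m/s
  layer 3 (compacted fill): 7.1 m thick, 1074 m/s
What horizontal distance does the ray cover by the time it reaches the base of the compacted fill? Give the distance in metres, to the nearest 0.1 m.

15.6 m

p = sin θ₁/V₁ = sin 18.9°/410 = 7.9004e-04 s/m is conserved through the stack.
Layer 1: θ = 18.90°; offset = 5.9·tan 18.90° = 2.020 m.
Layer 2: sin θ = p·577 = 0.4559 → θ = 27.12°; offset = 4.2·tan 27.12° = 2.151 m.
Layer 3: sin θ = p·1074 = 0.8485 → θ = 58.05°; offset = 7.1·tan 58.05° = 11.384 m.
Σ offsets = 15.555 m.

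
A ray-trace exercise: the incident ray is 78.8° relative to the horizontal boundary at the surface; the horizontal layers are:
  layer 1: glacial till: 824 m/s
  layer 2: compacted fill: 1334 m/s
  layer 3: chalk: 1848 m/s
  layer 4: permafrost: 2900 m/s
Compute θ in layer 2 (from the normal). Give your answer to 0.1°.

From the normal: θ₁ = 90° − 78.8° = 11.2°.
Ray parameter p = sin 11.2° / 824 = 2.3572e-04 s/m.
sin θ_2 = p·V_2 = 2.3572e-04 × 1334 = 0.3145.
θ_2 = 18.33° from the vertical.

18.3°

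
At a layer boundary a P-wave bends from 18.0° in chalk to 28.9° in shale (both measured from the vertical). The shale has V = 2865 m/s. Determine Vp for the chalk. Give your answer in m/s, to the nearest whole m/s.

Snell's law: sin 18.0°/V₁ = sin 28.9°/V₂.
V₁ = V₂·sin 18.0°/sin 28.9° = 2865 × 0.6394 = 1831.92 m/s.

1832 m/s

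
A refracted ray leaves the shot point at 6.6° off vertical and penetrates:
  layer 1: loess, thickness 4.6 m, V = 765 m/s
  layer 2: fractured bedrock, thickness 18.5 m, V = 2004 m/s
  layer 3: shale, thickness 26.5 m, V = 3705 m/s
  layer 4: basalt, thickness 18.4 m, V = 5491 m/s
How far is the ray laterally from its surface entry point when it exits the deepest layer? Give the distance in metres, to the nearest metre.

Ray parameter p = sin 6.6° / 765 m/s = 1.5024e-04 s/m.
Layer 1: θ = 6.60°; offset = 4.6·tan 6.60° = 0.532 m.
Layer 2: sin θ = p·2004 = 0.3011 → θ = 17.52°; offset = 18.5·tan 17.52° = 5.841 m.
Layer 3: sin θ = p·3705 = 0.5567 → θ = 33.82°; offset = 26.5·tan 33.82° = 17.757 m.
Layer 4: sin θ = p·5491 = 0.8250 → θ = 55.59°; offset = 18.4·tan 55.59° = 26.860 m.
Total horizontal offset = 50.991 m.

51 m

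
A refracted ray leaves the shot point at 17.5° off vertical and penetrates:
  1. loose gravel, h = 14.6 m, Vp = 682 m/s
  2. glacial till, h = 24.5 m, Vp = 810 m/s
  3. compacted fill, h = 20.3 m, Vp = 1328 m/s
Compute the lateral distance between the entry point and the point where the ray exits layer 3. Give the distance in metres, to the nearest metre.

29 m

Apply Snell's law at each interface; in layer i the horizontal offset is hᵢ·tan θᵢ.
Layer 1: θ = 17.50°; offset = 14.6·tan 17.50° = 4.603 m.
Layer 2: sin θ = 810·sin 17.5°/682 = 0.3571, θ = 20.92°; offset = 24.5·tan 20.92° = 9.368 m.
Layer 3: sin θ = 1328·sin 17.5°/682 = 0.5855, θ = 35.84°; offset = 20.3·tan 35.84° = 14.663 m.
Summing the layer offsets gives 28.634 m.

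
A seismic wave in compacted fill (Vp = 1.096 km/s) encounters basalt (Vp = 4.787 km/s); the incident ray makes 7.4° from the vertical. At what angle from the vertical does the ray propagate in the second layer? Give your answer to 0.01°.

34.23°

sin θ₁/V₁ = sin θ₂/V₂ ⇒ sin θ₂ = 4.787·sin 7.4°/1.096 = 4.787·0.1288/1.096 = 0.5625.
θ₂ = sin⁻¹(0.5625) = 34.23° (from vertical).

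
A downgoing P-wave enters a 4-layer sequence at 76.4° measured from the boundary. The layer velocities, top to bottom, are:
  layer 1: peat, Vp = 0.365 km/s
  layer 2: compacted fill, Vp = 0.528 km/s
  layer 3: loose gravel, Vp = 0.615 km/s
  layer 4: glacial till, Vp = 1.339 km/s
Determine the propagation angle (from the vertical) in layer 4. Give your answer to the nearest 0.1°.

From the normal: θ₁ = 90° − 76.4° = 13.6°.
Snell's law across each interface conserves sin θ / V, so sin θ_4 = V_4·sin θ₁/V₁.
sin θ_4 = 1.339 × sin 13.6° / 0.365 = 0.8626.
θ_4 = arcsin 0.8626 = 59.61°.

59.6°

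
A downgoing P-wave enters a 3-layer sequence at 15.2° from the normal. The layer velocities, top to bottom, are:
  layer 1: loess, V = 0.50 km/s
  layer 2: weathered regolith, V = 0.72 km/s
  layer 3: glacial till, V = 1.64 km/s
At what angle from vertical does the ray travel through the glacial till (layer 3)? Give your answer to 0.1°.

Ray parameter p = sin 15.2° / 0.50 = 5.2438e-01 s/km.
sin θ_3 = p·V_3 = 5.2438e-01 × 1.64 = 0.8600.
θ_3 = arcsin 0.8600 = 59.31°.

59.3°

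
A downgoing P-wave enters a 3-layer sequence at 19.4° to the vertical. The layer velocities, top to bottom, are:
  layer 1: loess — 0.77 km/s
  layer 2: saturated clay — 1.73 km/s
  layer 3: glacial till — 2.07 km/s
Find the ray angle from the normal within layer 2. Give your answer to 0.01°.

Ray parameter p = sin 19.4° / 0.77 = 4.3138e-01 s/km.
sin θ_2 = p·V_2 = 4.3138e-01 × 1.73 = 0.7463.
θ_2 = arcsin 0.7463 = 48.27°.

48.27°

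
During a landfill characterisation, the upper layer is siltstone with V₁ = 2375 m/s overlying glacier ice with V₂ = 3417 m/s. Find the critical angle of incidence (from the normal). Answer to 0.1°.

At critical incidence the refracted ray runs along the interface (θ₂ = 90°), so sin θ_c = V₁/V₂.
θ_c = arcsin(2375/3417) = arcsin 0.6951 = 44.03°.

44.0°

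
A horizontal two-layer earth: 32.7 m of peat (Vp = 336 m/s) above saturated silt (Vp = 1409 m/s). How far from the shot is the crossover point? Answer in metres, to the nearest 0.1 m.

x_cross = 2h·√((V₂+V₁)/(V₂−V₁)).
(V₂+V₁)/(V₂−V₁) = (1409+336)/(1409−336) = 1.6263; √ = 1.2753.
x_cross = 2·32.7·1.2753 = 83.40 m.

83.4 m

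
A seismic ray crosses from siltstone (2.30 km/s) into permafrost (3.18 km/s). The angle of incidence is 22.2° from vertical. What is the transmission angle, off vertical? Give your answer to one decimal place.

Snell's law: sin θ₂ = (V₂/V₁)·sin θ₁ = (3.18/2.30)·sin 22.2° = 0.5224.
θ₂ = arcsin 0.5224 = 31.49° from the normal.

31.5°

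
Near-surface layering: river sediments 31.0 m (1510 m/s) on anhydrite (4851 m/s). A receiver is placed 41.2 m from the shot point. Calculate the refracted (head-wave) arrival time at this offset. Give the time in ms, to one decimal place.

47.5 ms

θ_c = arcsin(V₁/V₂) = arcsin(1510/4851) = 18.14°, cos θ_c = 0.9503.
Intercept time tᵢ = 2h cos θ_c / V₁ = 2·31.0·0.9503/1510 = 0.03902 s.
t = x/V₂ + tᵢ = 41.2/4851 + 0.03902 = 0.04751 s.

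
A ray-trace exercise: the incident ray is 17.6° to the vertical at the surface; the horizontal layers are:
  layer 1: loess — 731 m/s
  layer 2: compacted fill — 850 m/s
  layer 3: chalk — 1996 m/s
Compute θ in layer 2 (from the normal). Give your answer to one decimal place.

Ray parameter p = sin 17.6° / 731 = 4.1364e-04 s/m.
sin θ_2 = p·V_2 = 4.1364e-04 × 850 = 0.3516.
θ_2 = 20.58° from the vertical.

20.6°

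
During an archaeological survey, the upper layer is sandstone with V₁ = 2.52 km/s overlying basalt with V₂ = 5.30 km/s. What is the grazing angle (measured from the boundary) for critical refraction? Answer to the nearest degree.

62°

At critical incidence the refracted ray runs along the interface (θ₂ = 90°), so sin θ_c = V₁/V₂.
θ_c = arcsin(2.52/5.30) = arcsin 0.4755 = 28.39°.
Measured from the interface: 90° − 28.39° = 61.61°.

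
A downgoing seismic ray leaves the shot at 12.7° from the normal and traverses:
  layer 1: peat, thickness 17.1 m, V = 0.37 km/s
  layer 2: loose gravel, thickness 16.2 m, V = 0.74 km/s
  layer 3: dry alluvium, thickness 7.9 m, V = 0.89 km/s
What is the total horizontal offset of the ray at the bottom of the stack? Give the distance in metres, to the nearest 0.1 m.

16.7 m

Apply Snell's law at each interface; in layer i the horizontal offset is hᵢ·tan θᵢ.
Layer 1: θ = 12.70°; offset = 17.1·tan 12.70° = 3.854 m.
Layer 2: sin θ = 0.74·sin 12.7°/0.37 = 0.4397, θ = 26.08°; offset = 16.2·tan 26.08° = 7.931 m.
Layer 3: sin θ = 0.89·sin 12.7°/0.37 = 0.5288, θ = 31.93°; offset = 7.9·tan 31.93° = 4.922 m.
Summing the layer offsets gives 16.707 m.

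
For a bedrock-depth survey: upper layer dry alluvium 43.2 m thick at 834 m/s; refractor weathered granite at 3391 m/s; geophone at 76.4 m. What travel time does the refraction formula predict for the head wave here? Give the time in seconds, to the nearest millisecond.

0.123 s

θ_c = arcsin(V₁/V₂) = arcsin(834/3391) = 14.24°, cos θ_c = 0.9693.
Intercept time tᵢ = 2h cos θ_c / V₁ = 2·43.2·0.9693/834 = 0.10042 s.
t = x/V₂ + tᵢ = 76.4/3391 + 0.10042 = 0.12295 s.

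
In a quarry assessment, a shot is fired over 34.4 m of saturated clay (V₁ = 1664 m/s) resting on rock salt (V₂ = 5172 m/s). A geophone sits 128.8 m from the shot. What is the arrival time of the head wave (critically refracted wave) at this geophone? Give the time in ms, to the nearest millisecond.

64 ms

θ_c = arcsin(V₁/V₂) = arcsin(1664/5172) = 18.77°, cos θ_c = 0.9468.
Intercept time tᵢ = 2h cos θ_c / V₁ = 2·34.4·0.9468/1664 = 0.03915 s.
t = x/V₂ + tᵢ = 128.8/5172 + 0.03915 = 0.06405 s.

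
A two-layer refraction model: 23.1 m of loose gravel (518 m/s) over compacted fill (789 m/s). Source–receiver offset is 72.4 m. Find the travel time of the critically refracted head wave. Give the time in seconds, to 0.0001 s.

0.1590 s

t = x/V₂ + 2h·√(V₂²−V₁²)/(V₁V₂).
√(V₂²−V₁²) = √(789²−518²) = 595.1 m/s; delay term = 2·23.1·595.1/(518·789) = 0.06728 s.
t = 72.4/789 + 0.06728 = 0.15904 s.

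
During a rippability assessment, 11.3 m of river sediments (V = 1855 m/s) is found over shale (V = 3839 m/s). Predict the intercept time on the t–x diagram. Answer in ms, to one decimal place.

10.7 ms

tᵢ = 2h·√(V₂²−V₁²)/(V₁V₂).
√(V₂²−V₁²) = √(3839²−1855²) = 3361.1 m/s.
tᵢ = 2·11.3·3361.1/(1855·3839) = 0.01067 s.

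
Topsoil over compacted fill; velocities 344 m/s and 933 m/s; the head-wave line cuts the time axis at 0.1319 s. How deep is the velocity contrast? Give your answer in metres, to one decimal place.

24.4 m

h = tᵢ·V₁·V₂ / (2·√(V₂²−V₁²)).
√(V₂²−V₁²) = √(933² − 344²) = 867.3 m/s.
h = 0.1319 s × 344 × 933 / (2 × 867.3) = 24.41 m.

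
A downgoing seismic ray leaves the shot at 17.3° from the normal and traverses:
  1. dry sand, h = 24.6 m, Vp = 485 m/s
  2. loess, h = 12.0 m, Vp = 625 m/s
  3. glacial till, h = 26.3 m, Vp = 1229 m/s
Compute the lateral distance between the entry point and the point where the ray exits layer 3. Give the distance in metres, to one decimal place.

Ray parameter p = sin 17.3° / 485 m/s = 6.1314e-04 s/m.
Layer 1: θ = 17.30°; offset = 24.6·tan 17.30° = 7.662 m.
Layer 2: sin θ = p·625 = 0.3832 → θ = 22.53°; offset = 12.0·tan 22.53° = 4.979 m.
Layer 3: sin θ = p·1229 = 0.7536 → θ = 48.90°; offset = 26.3·tan 48.90° = 30.147 m.
Σ offsets = 42.788 m.

42.8 m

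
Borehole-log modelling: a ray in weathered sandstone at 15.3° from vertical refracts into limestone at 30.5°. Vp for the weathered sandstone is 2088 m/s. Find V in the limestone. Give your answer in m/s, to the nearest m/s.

4016 m/s

sin 15.3° = 0.2639; sin 30.5° = 0.5075.
V₂ = V₁·(sin θ₂/sin θ₁) = 2088·(0.5075/0.2639) = 4016.10 m/s.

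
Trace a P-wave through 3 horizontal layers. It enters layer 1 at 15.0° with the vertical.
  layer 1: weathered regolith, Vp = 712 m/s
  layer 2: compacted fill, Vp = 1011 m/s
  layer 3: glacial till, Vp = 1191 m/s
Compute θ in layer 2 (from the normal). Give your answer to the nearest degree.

Snell's law across each interface conserves sin θ / V, so sin θ_2 = V_2·sin θ₁/V₁.
sin θ_2 = 1011 × sin 15.0° / 712 = 0.3675.
θ_2 = arcsin 0.3675 = 21.56°.

22°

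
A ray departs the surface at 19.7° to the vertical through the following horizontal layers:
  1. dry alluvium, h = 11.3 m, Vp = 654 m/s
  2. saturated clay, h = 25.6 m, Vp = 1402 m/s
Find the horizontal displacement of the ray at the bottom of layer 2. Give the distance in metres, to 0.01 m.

Ray parameter p = sin 19.7° / 654 m/s = 5.1544e-04 s/m.
Layer 1: θ = 19.70°; offset = 11.3·tan 19.70° = 4.0460 m.
Layer 2: sin θ = p·1402 = 0.7226 → θ = 46.27°; offset = 25.6·tan 46.27° = 26.7636 m.
Total horizontal offset = 30.8096 m.

30.81 m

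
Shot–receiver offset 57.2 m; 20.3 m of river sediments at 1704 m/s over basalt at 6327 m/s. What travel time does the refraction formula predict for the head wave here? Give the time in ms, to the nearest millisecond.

32 ms

θ_c = arcsin(V₁/V₂) = arcsin(1704/6327) = 15.62°, cos θ_c = 0.9631.
Intercept time tᵢ = 2h cos θ_c / V₁ = 2·20.3·0.9631/1704 = 0.02295 s.
t = x/V₂ + tᵢ = 57.2/6327 + 0.02295 = 0.03199 s.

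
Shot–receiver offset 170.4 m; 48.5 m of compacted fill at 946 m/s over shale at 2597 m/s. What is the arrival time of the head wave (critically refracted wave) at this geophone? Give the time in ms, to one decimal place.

θ_c = arcsin(V₁/V₂) = arcsin(946/2597) = 21.36°, cos θ_c = 0.9313.
Intercept time tᵢ = 2h cos θ_c / V₁ = 2·48.5·0.9313/946 = 0.09549 s.
t = x/V₂ + tᵢ = 170.4/2597 + 0.09549 = 0.16111 s.

161.1 ms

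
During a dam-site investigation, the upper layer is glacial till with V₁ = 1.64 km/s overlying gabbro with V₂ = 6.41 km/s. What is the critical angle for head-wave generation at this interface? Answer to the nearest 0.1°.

14.8°

At critical incidence the refracted ray runs along the interface (θ₂ = 90°), so sin θ_c = V₁/V₂.
θ_c = arcsin(1.64/6.41) = arcsin 0.2559 = 14.82°.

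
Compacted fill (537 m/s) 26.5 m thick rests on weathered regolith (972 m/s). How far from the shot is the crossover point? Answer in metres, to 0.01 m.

98.71 m

x_cross = 2h·√((V₂+V₁)/(V₂−V₁)).
(V₂+V₁)/(V₂−V₁) = (972+537)/(972−537) = 3.4690; √ = 1.8625.
x_cross = 2·26.5·1.8625 = 98.71 m.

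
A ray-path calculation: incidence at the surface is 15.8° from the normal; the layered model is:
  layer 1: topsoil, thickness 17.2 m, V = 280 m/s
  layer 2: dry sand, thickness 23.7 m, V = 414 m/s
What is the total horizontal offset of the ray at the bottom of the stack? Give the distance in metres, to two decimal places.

15.29 m

Apply Snell's law at each interface; in layer i the horizontal offset is hᵢ·tan θᵢ.
Layer 1: θ = 15.80°; offset = 17.2·tan 15.80° = 4.8671 m.
Layer 2: sin θ = 414·sin 15.8°/280 = 0.4026, θ = 23.74°; offset = 23.7·tan 23.74° = 10.4233 m.
Total horizontal offset = 15.2904 m.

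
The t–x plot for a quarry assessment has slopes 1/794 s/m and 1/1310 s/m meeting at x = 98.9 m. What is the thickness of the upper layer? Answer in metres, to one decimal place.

x_cross = 2h·√((V₂+V₁)/(V₂−V₁)) → h = x_cross / (2·√((V₂+V₁)/(V₂−V₁))).
√((V₂+V₁)/(V₂−V₁)) = √((1310+794)/(1310−794)) = 2.0193.
h = 98.9 / (2·2.0193) = 24.49 m.

24.5 m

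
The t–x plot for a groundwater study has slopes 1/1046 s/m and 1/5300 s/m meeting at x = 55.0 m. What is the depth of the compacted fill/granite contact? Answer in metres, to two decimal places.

22.52 m

h = (x_cross/2)·√((V₂−V₁)/(V₂+V₁)).
(V₂−V₁)/(V₂+V₁) = (5300−1046)/(5300+1046) = 0.6703; √ = 0.8187.
h = (55.0/2)·0.8187 = 22.52 m.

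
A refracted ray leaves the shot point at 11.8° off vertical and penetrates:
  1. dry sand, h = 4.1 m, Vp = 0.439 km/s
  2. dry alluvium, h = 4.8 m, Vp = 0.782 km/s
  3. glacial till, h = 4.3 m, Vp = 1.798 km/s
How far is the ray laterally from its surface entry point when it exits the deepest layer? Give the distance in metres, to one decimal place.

Ray parameter p = sin 11.8° / 0.439 km/s = 4.6582e-01 s/km.
Layer 1: θ = 11.80°; offset = 4.1·tan 11.80° = 0.857 m.
Layer 2: sin θ = p·0.782 = 0.3643 → θ = 21.36°; offset = 4.8·tan 21.36° = 1.878 m.
Layer 3: sin θ = p·1.798 = 0.8375 → θ = 56.88°; offset = 4.3·tan 56.88° = 6.592 m.
Total horizontal offset = 9.326 m.

9.3 m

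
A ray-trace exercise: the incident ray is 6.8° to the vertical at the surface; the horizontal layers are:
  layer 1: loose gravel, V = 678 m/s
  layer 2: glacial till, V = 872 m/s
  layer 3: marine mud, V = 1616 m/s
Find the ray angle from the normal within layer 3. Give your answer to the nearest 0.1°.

Ray parameter p = sin 6.8° / 678 = 1.7464e-04 s/m.
sin θ_3 = p·V_3 = 1.7464e-04 × 1616 = 0.2822.
θ_3 = 16.39° from the vertical.

16.4°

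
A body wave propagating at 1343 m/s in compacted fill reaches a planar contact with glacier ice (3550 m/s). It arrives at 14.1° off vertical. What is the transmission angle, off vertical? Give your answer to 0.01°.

Snell's law: sin θ₂ = (V₂/V₁)·sin θ₁ = (3550/1343)·sin 14.1° = 0.6440.
θ₂ = arcsin 0.6440 = 40.09° from the normal.

40.09°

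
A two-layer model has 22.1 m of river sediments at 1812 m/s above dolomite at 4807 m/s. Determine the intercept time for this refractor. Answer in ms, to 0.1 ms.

tᵢ = 2h·√(V₂²−V₁²)/(V₁V₂).
√(V₂²−V₁²) = √(4807²−1812²) = 4452.4 m/s.
tᵢ = 2·22.1·4452.4/(1812·4807) = 0.02259 s.

22.6 ms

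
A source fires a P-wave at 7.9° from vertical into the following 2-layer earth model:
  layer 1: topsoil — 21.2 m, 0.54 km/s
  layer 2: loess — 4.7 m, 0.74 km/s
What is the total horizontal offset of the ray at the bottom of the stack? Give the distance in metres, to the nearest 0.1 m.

p = sin θ₁/V₁ = sin 7.9°/0.54 = 2.5453e-01 s/km is conserved through the stack.
Layer 1: θ = 7.90°; offset = 21.2·tan 7.90° = 2.942 m.
Layer 2: sin θ = p·0.74 = 0.1883 → θ = 10.86°; offset = 4.7·tan 10.86° = 0.901 m.
Total horizontal offset = 3.843 m.

3.8 m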